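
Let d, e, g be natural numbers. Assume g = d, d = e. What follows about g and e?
g = e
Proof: g = d and d = e. By transitivity, g = e.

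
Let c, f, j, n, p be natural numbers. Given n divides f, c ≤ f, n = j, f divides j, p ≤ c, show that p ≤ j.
n = j and n divides f, thus j divides f. f divides j, so f = j. p ≤ c and c ≤ f, thus p ≤ f. f = j, so p ≤ j.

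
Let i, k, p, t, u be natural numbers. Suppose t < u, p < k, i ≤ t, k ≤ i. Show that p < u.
k ≤ i and i ≤ t, thus k ≤ t. t < u, so k < u. p < k, so p < u.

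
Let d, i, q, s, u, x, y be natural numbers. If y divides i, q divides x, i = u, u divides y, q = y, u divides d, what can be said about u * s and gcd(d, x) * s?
u * s divides gcd(d, x) * s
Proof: i = u and y divides i, hence y divides u. From u divides y, y = u. q = y, so q = u. Since q divides x, u divides x. From u divides d, u divides gcd(d, x). Then u * s divides gcd(d, x) * s.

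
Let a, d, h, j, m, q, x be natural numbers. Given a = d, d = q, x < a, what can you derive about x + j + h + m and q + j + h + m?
x + j + h + m < q + j + h + m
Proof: a = d and d = q, hence a = q. Since x < a, x < q. Then x + j < q + j. Then x + j + h < q + j + h. Then x + j + h + m < q + j + h + m.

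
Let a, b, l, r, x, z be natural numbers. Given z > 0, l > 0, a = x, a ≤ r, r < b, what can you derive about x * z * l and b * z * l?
x * z * l < b * z * l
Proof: a ≤ r and r < b, so a < b. Since a = x, x < b. z > 0, so x * z < b * z. Since l > 0, x * z * l < b * z * l.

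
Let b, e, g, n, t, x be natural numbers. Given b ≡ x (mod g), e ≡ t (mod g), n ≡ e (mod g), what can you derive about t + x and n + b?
t + x ≡ n + b (mod g)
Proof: n ≡ e (mod g) and e ≡ t (mod g), so n ≡ t (mod g). From b ≡ x (mod g), by adding congruences, n + b ≡ t + x (mod g). Then t + x ≡ n + b (mod g).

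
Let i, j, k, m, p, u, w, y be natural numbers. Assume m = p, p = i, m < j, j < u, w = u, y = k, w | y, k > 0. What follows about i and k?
i < k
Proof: Since m = p and p = i, m = i. m < j and j < u, hence m < u. y = k and w | y, hence w | k. Since w = u, u | k. Since k > 0, u ≤ k. m < u, so m < k. m = i, so i < k.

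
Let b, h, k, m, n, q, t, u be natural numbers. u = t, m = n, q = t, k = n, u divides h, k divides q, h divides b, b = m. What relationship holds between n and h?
n = h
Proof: b = m and m = n, hence b = n. h divides b, so h divides n. q = t and k divides q, so k divides t. Since u = t and u divides h, t divides h. From k divides t, k divides h. k = n, so n divides h. From h divides n, h = n. Then n = h.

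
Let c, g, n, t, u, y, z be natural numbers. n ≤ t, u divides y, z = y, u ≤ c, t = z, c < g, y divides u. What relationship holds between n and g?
n < g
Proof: Because t = z and z = y, t = y. y divides u and u divides y, so y = u. Since t = y, t = u. Since n ≤ t, n ≤ u. From u ≤ c, n ≤ c. Since c < g, n < g.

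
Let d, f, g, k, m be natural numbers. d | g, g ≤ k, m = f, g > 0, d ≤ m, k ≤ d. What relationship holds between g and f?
g ≤ f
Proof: d | g and g > 0, therefore d ≤ g. g ≤ k and k ≤ d, thus g ≤ d. d ≤ g, so d = g. m = f and d ≤ m, hence d ≤ f. d = g, so g ≤ f.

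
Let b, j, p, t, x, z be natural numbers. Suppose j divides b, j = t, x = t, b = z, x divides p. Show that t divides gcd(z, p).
From b = z and j divides b, j divides z. Since j = t, t divides z. x = t and x divides p, so t divides p. t divides z, so t divides gcd(z, p).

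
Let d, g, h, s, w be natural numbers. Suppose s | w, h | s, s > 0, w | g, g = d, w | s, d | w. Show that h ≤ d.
s | w and w | s, thus s = w. Because g = d and w | g, w | d. d | w, so w = d. s = w, so s = d. From h | s and s > 0, h ≤ s. s = d, so h ≤ d.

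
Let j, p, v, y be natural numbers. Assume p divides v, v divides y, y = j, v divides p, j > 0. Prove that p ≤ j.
Because v divides p and p divides v, v = p. From y = j and v divides y, v divides j. j > 0, so v ≤ j. v = p, so p ≤ j.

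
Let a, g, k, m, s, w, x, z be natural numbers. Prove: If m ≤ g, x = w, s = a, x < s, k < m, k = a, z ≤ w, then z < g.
s = a and x < s, therefore x < a. k = a and k < m, therefore a < m. x < a, so x < m. x = w, so w < m. Since z ≤ w, z < m. m ≤ g, so z < g.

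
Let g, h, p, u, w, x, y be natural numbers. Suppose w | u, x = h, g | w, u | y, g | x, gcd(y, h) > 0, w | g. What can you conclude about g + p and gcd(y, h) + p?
g + p ≤ gcd(y, h) + p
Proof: w | g and g | w, therefore w = g. w | u and u | y, hence w | y. w = g, so g | y. x = h and g | x, therefore g | h. Since g | y, g | gcd(y, h). Since gcd(y, h) > 0, g ≤ gcd(y, h). Then g + p ≤ gcd(y, h) + p.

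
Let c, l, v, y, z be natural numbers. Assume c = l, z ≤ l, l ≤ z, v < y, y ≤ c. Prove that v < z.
l ≤ z and z ≤ l, hence l = z. Because c = l, c = z. v < y and y ≤ c, therefore v < c. c = z, so v < z.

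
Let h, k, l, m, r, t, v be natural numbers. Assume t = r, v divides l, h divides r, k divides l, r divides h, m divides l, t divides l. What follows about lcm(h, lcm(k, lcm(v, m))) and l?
lcm(h, lcm(k, lcm(v, m))) divides l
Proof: r divides h and h divides r, so r = h. t = r and t divides l, hence r divides l. Since r = h, h divides l. Because v divides l and m divides l, lcm(v, m) divides l. Since k divides l, lcm(k, lcm(v, m)) divides l. Because h divides l, lcm(h, lcm(k, lcm(v, m))) divides l.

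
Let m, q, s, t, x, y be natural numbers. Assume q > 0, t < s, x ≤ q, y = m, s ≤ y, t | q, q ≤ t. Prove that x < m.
From t | q and q > 0, t ≤ q. Since q ≤ t, q = t. x ≤ q, so x ≤ t. y = m and s ≤ y, thus s ≤ m. t < s, so t < m. Since x ≤ t, x < m.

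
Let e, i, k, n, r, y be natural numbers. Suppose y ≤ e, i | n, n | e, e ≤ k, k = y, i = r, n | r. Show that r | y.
i = r and i | n, so r | n. Since n | r, n = r. k = y and e ≤ k, hence e ≤ y. y ≤ e, so e = y. Since n | e, n | y. Since n = r, r | y.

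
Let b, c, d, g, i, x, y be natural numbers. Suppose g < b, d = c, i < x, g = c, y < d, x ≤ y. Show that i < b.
i < x and x ≤ y, hence i < y. Because d = c and y < d, y < c. Since i < y, i < c. Since g = c and g < b, c < b. i < c, so i < b.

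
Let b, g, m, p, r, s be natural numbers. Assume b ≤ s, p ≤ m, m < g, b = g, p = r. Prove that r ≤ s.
p ≤ m and m < g, so p < g. b = g and b ≤ s, hence g ≤ s. Since p < g, p < s. p = r, so r < s. Then r ≤ s.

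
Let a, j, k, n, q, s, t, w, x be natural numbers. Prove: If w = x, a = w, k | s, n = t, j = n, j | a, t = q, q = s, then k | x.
n = t and t = q, so n = q. a = w and j | a, therefore j | w. j = n, so n | w. Since n = q, q | w. Because w = x, q | x. q = s, so s | x. k | s, so k | x.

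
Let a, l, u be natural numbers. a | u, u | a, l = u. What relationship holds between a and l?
a = l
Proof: u | a and a | u, so u = a. l = u, so l = a. Then a = l.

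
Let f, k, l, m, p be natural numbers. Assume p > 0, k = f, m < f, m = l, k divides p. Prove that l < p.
m = l and m < f, thus l < f. k = f and k divides p, thus f divides p. Since p > 0, f ≤ p. Since l < f, l < p.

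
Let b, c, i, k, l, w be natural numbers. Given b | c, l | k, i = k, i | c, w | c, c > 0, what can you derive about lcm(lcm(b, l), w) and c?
lcm(lcm(b, l), w) ≤ c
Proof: i = k and i | c, so k | c. l | k, so l | c. b | c, so lcm(b, l) | c. w | c, so lcm(lcm(b, l), w) | c. Since c > 0, lcm(lcm(b, l), w) ≤ c.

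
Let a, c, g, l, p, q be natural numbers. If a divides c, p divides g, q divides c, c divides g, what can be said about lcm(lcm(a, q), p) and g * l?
lcm(lcm(a, q), p) divides g * l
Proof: a divides c and q divides c, hence lcm(a, q) divides c. c divides g, so lcm(a, q) divides g. Since p divides g, lcm(lcm(a, q), p) divides g. Then lcm(lcm(a, q), p) divides g * l.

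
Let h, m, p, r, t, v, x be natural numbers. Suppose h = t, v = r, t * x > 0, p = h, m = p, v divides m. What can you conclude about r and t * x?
r ≤ t * x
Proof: p = h and h = t, hence p = t. m = p and v divides m, hence v divides p. v = r, so r divides p. Since p = t, r divides t. Then r divides t * x. From t * x > 0, r ≤ t * x.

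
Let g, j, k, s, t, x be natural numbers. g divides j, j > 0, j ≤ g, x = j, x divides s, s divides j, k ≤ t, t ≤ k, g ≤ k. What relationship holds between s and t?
s ≤ t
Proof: Since g divides j and j > 0, g ≤ j. j ≤ g, so g = j. Since x = j and x divides s, j divides s. s divides j, so j = s. g = j, so g = s. Since k ≤ t and t ≤ k, k = t. g ≤ k, so g ≤ t. g = s, so s ≤ t.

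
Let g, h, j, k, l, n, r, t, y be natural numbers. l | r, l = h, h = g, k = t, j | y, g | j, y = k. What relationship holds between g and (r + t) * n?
g | (r + t) * n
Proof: l = h and h = g, thus l = g. Since l | r, g | r. Since y = k and k = t, y = t. Since g | j and j | y, g | y. Since y = t, g | t. g | r, so g | r + t. Then g | (r + t) * n.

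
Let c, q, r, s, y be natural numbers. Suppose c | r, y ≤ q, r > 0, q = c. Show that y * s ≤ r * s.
q = c and y ≤ q, hence y ≤ c. c | r and r > 0, so c ≤ r. y ≤ c, so y ≤ r. Then y * s ≤ r * s.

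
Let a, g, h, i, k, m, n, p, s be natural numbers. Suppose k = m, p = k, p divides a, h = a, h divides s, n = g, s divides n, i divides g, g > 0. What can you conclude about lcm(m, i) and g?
lcm(m, i) ≤ g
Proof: From p = k and p divides a, k divides a. Since n = g and s divides n, s divides g. Since h divides s, h divides g. Because h = a, a divides g. k divides a, so k divides g. Since k = m, m divides g. i divides g, so lcm(m, i) divides g. From g > 0, lcm(m, i) ≤ g.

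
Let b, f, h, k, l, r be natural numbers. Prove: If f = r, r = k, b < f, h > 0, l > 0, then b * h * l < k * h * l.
f = r and r = k, therefore f = k. Since b < f, b < k. Combined with h > 0, by multiplying by a positive, b * h < k * h. Since l > 0, by multiplying by a positive, b * h * l < k * h * l.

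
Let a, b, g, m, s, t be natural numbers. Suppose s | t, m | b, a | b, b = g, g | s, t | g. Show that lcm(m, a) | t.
g | s and s | t, so g | t. t | g, so g = t. b = g, so b = t. m | b and a | b, so lcm(m, a) | b. Because b = t, lcm(m, a) | t.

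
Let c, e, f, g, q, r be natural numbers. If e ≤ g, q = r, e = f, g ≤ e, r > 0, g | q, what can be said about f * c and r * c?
f * c ≤ r * c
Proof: From g ≤ e and e ≤ g, g = e. Since e = f, g = f. q = r and g | q, hence g | r. Because g = f, f | r. Since r > 0, f ≤ r. Then f * c ≤ r * c.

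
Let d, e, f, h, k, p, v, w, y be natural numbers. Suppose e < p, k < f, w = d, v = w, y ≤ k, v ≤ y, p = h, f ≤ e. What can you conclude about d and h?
d < h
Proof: v = w and w = d, thus v = d. v ≤ y, so d ≤ y. Since y ≤ k, d ≤ k. Since k < f and f ≤ e, k < e. e < p, so k < p. p = h, so k < h. d ≤ k, so d < h.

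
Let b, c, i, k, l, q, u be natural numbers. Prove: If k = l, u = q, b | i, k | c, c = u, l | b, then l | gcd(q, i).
c = u and k | c, therefore k | u. Since k = l, l | u. u = q, so l | q. l | b and b | i, therefore l | i. Since l | q, l | gcd(q, i).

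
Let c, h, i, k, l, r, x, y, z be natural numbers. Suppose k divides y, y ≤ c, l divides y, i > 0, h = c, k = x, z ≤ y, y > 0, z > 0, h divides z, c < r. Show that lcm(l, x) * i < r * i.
From h divides z and z > 0, h ≤ z. Since z ≤ y, h ≤ y. Since h = c, c ≤ y. y ≤ c, so y = c. k = x and k divides y, therefore x divides y. Since l divides y, lcm(l, x) divides y. y > 0, so lcm(l, x) ≤ y. y = c, so lcm(l, x) ≤ c. Since c < r, lcm(l, x) < r. Because i > 0, by multiplying by a positive, lcm(l, x) * i < r * i.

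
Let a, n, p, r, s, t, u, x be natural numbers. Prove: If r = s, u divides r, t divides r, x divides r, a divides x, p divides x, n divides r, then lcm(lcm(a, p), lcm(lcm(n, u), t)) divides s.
a divides x and p divides x, thus lcm(a, p) divides x. Since x divides r, lcm(a, p) divides r. n divides r and u divides r, thus lcm(n, u) divides r. Since t divides r, lcm(lcm(n, u), t) divides r. lcm(a, p) divides r, so lcm(lcm(a, p), lcm(lcm(n, u), t)) divides r. r = s, so lcm(lcm(a, p), lcm(lcm(n, u), t)) divides s.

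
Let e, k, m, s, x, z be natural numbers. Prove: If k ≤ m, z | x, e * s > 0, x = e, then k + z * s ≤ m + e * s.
Because x = e and z | x, z | e. Then z * s | e * s. From e * s > 0, z * s ≤ e * s. k ≤ m, so k + z * s ≤ m + e * s.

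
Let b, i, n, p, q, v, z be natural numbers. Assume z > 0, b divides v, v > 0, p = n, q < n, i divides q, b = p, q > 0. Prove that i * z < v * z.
i divides q and q > 0, thus i ≤ q. b = p and p = n, thus b = n. Since b divides v, n divides v. v > 0, so n ≤ v. Because q < n, q < v. i ≤ q, so i < v. Since z > 0, by multiplying by a positive, i * z < v * z.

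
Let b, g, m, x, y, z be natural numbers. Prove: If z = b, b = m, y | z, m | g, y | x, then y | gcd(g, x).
z = b and b = m, hence z = m. y | z, so y | m. m | g, so y | g. Since y | x, y | gcd(g, x).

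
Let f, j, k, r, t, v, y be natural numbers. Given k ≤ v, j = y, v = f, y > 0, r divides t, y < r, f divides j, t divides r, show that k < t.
r divides t and t divides r, thus r = t. v = f and k ≤ v, so k ≤ f. Because j = y and f divides j, f divides y. y > 0, so f ≤ y. From y < r, f < r. Since k ≤ f, k < r. Since r = t, k < t.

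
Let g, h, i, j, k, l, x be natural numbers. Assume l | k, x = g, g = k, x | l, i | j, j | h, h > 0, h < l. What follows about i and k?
i < k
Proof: x = g and g = k, thus x = k. x | l, so k | l. l | k, so l = k. i | j and j | h, hence i | h. h > 0, so i ≤ h. From h < l, i < l. l = k, so i < k.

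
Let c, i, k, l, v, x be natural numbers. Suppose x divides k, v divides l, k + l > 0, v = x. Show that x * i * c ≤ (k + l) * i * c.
v = x and v divides l, thus x divides l. Since x divides k, x divides k + l. Since k + l > 0, x ≤ k + l. By multiplying by a non-negative, x * i ≤ (k + l) * i. By multiplying by a non-negative, x * i * c ≤ (k + l) * i * c.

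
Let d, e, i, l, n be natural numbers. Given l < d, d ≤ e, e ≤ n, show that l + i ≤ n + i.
From l < d and d ≤ e, l < e. e ≤ n, so l < n. Then l + i < n + i. Then l + i ≤ n + i.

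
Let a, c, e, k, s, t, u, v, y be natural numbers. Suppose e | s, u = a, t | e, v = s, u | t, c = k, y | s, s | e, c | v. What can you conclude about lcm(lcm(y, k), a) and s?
lcm(lcm(y, k), a) | s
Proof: c = k and c | v, so k | v. Since v = s, k | s. y | s, so lcm(y, k) | s. From e | s and s | e, e = s. Since u | t and t | e, u | e. Since e = s, u | s. Since u = a, a | s. lcm(y, k) | s, so lcm(lcm(y, k), a) | s.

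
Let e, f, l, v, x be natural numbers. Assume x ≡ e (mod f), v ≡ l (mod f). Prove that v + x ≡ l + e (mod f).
Because v ≡ l (mod f) and x ≡ e (mod f), by adding congruences, v + x ≡ l + e (mod f).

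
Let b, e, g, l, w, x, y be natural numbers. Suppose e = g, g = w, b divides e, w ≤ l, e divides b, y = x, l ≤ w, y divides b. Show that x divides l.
w ≤ l and l ≤ w, thus w = l. From b divides e and e divides b, b = e. e = g, so b = g. Since g = w, b = w. y divides b, so y divides w. w = l, so y divides l. Since y = x, x divides l.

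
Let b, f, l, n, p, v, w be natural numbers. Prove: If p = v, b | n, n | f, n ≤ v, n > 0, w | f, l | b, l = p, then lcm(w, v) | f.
l = p and p = v, therefore l = v. Since l | b, v | b. b | n, so v | n. From n > 0, v ≤ n. n ≤ v, so n = v. Because n | f, v | f. w | f, so lcm(w, v) | f.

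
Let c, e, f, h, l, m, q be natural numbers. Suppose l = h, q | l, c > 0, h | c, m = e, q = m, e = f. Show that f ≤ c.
From l = h and q | l, q | h. Because q = m, m | h. m = e, so e | h. h | c, so e | c. Since c > 0, e ≤ c. Since e = f, f ≤ c.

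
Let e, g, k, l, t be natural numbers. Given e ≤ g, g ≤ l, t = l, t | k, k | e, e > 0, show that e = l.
e ≤ g and g ≤ l, so e ≤ l. t | k and k | e, so t | e. t = l, so l | e. e > 0, so l ≤ e. Since e ≤ l, e = l.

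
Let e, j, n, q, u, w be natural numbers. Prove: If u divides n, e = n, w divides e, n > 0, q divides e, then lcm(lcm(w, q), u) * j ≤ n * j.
w divides e and q divides e, hence lcm(w, q) divides e. Because e = n, lcm(w, q) divides n. Since u divides n, lcm(lcm(w, q), u) divides n. Because n > 0, lcm(lcm(w, q), u) ≤ n. By multiplying by a non-negative, lcm(lcm(w, q), u) * j ≤ n * j.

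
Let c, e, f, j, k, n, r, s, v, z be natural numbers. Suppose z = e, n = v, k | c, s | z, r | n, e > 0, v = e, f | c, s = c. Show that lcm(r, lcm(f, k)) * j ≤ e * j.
Since n = v and v = e, n = e. r | n, so r | e. Since f | c and k | c, lcm(f, k) | c. s = c and s | z, thus c | z. z = e, so c | e. Since lcm(f, k) | c, lcm(f, k) | e. Since r | e, lcm(r, lcm(f, k)) | e. Since e > 0, lcm(r, lcm(f, k)) ≤ e. Then lcm(r, lcm(f, k)) * j ≤ e * j.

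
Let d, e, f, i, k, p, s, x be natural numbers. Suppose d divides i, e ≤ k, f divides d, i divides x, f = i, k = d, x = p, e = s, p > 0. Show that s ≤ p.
f = i and f divides d, thus i divides d. Since d divides i, d = i. Because e = s and e ≤ k, s ≤ k. k = d, so s ≤ d. Since d = i, s ≤ i. From x = p and i divides x, i divides p. Since p > 0, i ≤ p. s ≤ i, so s ≤ p.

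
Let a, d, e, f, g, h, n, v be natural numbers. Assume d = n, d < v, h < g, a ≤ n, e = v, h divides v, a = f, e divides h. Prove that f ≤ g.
From e = v and e divides h, v divides h. h divides v, so v = h. a = f and a ≤ n, thus f ≤ n. d = n and d < v, thus n < v. f ≤ n, so f < v. Since v = h, f < h. Since h < g, f < g. Then f ≤ g.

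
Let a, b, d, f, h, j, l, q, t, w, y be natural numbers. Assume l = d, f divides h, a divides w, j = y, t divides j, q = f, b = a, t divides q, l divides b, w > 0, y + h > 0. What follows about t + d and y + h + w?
t + d ≤ y + h + w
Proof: j = y and t divides j, therefore t divides y. q = f and t divides q, so t divides f. Since f divides h, t divides h. Since t divides y, t divides y + h. y + h > 0, so t ≤ y + h. Since b = a and l divides b, l divides a. a divides w, so l divides w. Since l = d, d divides w. w > 0, so d ≤ w. Because t ≤ y + h, t + d ≤ y + h + w.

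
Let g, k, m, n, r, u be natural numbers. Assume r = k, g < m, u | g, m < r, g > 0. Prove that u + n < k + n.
Because u | g and g > 0, u ≤ g. Since g < m, u < m. m < r, so u < r. r = k, so u < k. Then u + n < k + n.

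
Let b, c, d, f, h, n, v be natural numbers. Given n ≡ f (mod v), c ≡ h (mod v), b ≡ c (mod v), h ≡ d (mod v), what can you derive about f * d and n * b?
f * d ≡ n * b (mod v)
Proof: b ≡ c (mod v) and c ≡ h (mod v), thus b ≡ h (mod v). From h ≡ d (mod v), b ≡ d (mod v). Because n ≡ f (mod v), n * b ≡ f * d (mod v). Then f * d ≡ n * b (mod v).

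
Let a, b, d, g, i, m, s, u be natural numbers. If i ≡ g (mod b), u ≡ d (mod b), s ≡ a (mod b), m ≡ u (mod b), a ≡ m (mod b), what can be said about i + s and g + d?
i + s ≡ g + d (mod b)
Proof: From s ≡ a (mod b) and a ≡ m (mod b), s ≡ m (mod b). Since m ≡ u (mod b), s ≡ u (mod b). Since u ≡ d (mod b), s ≡ d (mod b). Since i ≡ g (mod b), by adding congruences, i + s ≡ g + d (mod b).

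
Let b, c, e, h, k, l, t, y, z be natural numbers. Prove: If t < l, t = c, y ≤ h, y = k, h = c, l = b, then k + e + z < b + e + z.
Since h = c and y ≤ h, y ≤ c. Since y = k, k ≤ c. l = b and t < l, so t < b. Since t = c, c < b. Since k ≤ c, k < b. Then k + e < b + e. Then k + e + z < b + e + z.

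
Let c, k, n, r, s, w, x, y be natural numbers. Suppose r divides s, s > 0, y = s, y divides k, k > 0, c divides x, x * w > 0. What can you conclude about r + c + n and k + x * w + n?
r + c + n ≤ k + x * w + n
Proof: Because r divides s and s > 0, r ≤ s. From y divides k and k > 0, y ≤ k. From y = s, s ≤ k. Since r ≤ s, r ≤ k. c divides x, therefore c divides x * w. x * w > 0, so c ≤ x * w. Then c + n ≤ x * w + n. From r ≤ k, r + c + n ≤ k + x * w + n.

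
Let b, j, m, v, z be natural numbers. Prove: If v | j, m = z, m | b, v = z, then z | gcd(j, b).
v = z and v | j, therefore z | j. m = z and m | b, hence z | b. From z | j, z | gcd(j, b).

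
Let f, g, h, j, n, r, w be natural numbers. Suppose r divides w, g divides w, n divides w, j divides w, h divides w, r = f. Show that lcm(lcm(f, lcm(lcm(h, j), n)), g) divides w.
r = f and r divides w, so f divides w. h divides w and j divides w, therefore lcm(h, j) divides w. n divides w, so lcm(lcm(h, j), n) divides w. f divides w, so lcm(f, lcm(lcm(h, j), n)) divides w. g divides w, so lcm(lcm(f, lcm(lcm(h, j), n)), g) divides w.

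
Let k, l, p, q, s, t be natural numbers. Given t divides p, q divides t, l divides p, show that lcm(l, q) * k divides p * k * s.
Because q divides t and t divides p, q divides p. From l divides p, lcm(l, q) divides p. Then lcm(l, q) * k divides p * k. Then lcm(l, q) * k divides p * k * s.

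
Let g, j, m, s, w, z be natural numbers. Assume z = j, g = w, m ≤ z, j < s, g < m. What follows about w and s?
w < s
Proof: g < m and m ≤ z, therefore g < z. z = j, so g < j. g = w, so w < j. Since j < s, w < s.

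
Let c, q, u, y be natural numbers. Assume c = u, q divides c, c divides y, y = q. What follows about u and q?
u = q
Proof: y = q and c divides y, so c divides q. Since q divides c, q = c. c = u, so q = u. Then u = q.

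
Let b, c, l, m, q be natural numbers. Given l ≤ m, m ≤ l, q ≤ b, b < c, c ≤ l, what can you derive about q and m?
q < m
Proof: Because l ≤ m and m ≤ l, l = m. Since q ≤ b and b < c, q < c. Since c ≤ l, q < l. l = m, so q < m.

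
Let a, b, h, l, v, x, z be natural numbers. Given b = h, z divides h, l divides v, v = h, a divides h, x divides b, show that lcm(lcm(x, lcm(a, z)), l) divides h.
b = h and x divides b, hence x divides h. From a divides h and z divides h, lcm(a, z) divides h. x divides h, so lcm(x, lcm(a, z)) divides h. From v = h and l divides v, l divides h. From lcm(x, lcm(a, z)) divides h, lcm(lcm(x, lcm(a, z)), l) divides h.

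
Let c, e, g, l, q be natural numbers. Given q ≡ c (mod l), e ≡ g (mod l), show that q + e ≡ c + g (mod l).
q ≡ c (mod l) and e ≡ g (mod l). By adding congruences, q + e ≡ c + g (mod l).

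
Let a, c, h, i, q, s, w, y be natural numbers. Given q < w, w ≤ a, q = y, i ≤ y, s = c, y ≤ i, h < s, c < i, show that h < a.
s = c and h < s, therefore h < c. Since c < i, h < i. Since y ≤ i and i ≤ y, y = i. Since q = y, q = i. q < w and w ≤ a, hence q < a. q = i, so i < a. h < i, so h < a.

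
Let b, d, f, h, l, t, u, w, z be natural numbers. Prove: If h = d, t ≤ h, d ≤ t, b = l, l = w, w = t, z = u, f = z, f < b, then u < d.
h = d and t ≤ h, hence t ≤ d. d ≤ t, so t = d. Because b = l and l = w, b = w. Since w = t, b = t. Since f = z and f < b, z < b. z = u, so u < b. From b = t, u < t. Since t = d, u < d.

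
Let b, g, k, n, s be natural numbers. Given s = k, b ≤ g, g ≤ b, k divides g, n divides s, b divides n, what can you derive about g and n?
g = n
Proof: b ≤ g and g ≤ b, so b = g. b divides n, so g divides n. s = k and n divides s, therefore n divides k. Because k divides g, n divides g. Since g divides n, g = n.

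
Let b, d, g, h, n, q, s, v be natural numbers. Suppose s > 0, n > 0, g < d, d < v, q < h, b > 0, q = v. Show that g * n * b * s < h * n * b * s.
q = v and q < h, hence v < h. Since d < v, d < h. From g < d, g < h. n > 0, so g * n < h * n. Since b > 0, g * n * b < h * n * b. s > 0, so g * n * b * s < h * n * b * s.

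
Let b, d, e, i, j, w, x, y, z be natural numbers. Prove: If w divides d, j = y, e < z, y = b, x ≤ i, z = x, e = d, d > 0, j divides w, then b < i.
j divides w and w divides d, hence j divides d. From d > 0, j ≤ d. j = y, so y ≤ d. e = d and e < z, hence d < z. z = x, so d < x. Because x ≤ i, d < i. y ≤ d, so y < i. y = b, so b < i.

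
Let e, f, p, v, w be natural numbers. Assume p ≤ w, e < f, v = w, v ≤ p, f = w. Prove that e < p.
v = w and v ≤ p, hence w ≤ p. Since p ≤ w, w = p. f = w, so f = p. Since e < f, e < p.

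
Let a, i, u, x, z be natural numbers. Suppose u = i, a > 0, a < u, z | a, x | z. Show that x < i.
x | z and z | a, thus x | a. Since a > 0, x ≤ a. Since a < u, x < u. Since u = i, x < i.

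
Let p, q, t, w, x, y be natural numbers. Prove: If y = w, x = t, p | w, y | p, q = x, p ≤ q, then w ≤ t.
From y = w and y | p, w | p. p | w, so p = w. q = x and p ≤ q, so p ≤ x. Since x = t, p ≤ t. p = w, so w ≤ t.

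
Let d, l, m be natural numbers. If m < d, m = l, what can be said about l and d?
l < d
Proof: Since m = l and m < d, by substitution, l < d.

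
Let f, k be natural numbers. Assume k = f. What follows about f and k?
f = k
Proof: k = f. By symmetry, f = k.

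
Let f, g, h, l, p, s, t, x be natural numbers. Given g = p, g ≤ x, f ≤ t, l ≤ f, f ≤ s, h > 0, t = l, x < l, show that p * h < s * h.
t = l and f ≤ t, thus f ≤ l. Because l ≤ f, l = f. g ≤ x and x < l, therefore g < l. Because l = f, g < f. f ≤ s, so g < s. g = p, so p < s. Because h > 0, p * h < s * h.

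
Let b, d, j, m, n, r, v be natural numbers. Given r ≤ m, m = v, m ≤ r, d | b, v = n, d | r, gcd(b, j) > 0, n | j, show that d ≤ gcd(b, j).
Since r ≤ m and m ≤ r, r = m. m = v, so r = v. Since v = n, r = n. From d | r, d | n. Since n | j, d | j. d | b, so d | gcd(b, j). gcd(b, j) > 0, so d ≤ gcd(b, j).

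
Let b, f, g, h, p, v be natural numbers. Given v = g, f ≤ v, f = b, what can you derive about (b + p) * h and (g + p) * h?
(b + p) * h ≤ (g + p) * h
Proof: v = g and f ≤ v, thus f ≤ g. Since f = b, b ≤ g. Then b + p ≤ g + p. By multiplying by a non-negative, (b + p) * h ≤ (g + p) * h.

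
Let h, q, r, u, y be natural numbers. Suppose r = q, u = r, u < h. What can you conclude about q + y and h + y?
q + y < h + y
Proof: Since u = r and u < h, r < h. r = q, so q < h. Then q + y < h + y.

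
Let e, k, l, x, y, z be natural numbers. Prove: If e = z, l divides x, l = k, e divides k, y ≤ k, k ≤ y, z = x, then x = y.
Since e = z and e divides k, z divides k. From z = x, x divides k. From l = k and l divides x, k divides x. Since x divides k, x = k. Because k ≤ y and y ≤ k, k = y. From x = k, x = y.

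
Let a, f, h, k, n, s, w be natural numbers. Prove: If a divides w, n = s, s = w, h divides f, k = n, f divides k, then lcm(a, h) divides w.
k = n and n = s, hence k = s. s = w, so k = w. f divides k, so f divides w. h divides f, so h divides w. a divides w, so lcm(a, h) divides w.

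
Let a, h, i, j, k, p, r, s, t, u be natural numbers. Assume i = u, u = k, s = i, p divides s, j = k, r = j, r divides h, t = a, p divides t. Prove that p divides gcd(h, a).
Because i = u and u = k, i = k. s = i and p divides s, so p divides i. Since i = k, p divides k. r = j and r divides h, so j divides h. From j = k, k divides h. p divides k, so p divides h. t = a and p divides t, thus p divides a. Since p divides h, p divides gcd(h, a).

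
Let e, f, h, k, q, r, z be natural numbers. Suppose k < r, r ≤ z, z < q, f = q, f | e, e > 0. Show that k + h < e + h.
From k < r and r ≤ z, k < z. f = q and f | e, hence q | e. e > 0, so q ≤ e. Since z < q, z < e. Since k < z, k < e. Then k + h < e + h.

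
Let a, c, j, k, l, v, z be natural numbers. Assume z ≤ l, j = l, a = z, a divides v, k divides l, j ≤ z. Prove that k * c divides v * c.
Since j = l and j ≤ z, l ≤ z. From z ≤ l, l = z. k divides l, so k divides z. a = z and a divides v, therefore z divides v. From k divides z, k divides v. Then k * c divides v * c.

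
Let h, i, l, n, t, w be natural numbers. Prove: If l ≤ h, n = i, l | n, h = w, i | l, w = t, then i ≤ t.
Because n = i and l | n, l | i. Since i | l, l = i. h = w and w = t, therefore h = t. Since l ≤ h, l ≤ t. Since l = i, i ≤ t.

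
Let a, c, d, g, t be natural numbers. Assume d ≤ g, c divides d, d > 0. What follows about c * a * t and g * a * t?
c * a * t ≤ g * a * t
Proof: Because c divides d and d > 0, c ≤ d. d ≤ g, so c ≤ g. By multiplying by a non-negative, c * a ≤ g * a. By multiplying by a non-negative, c * a * t ≤ g * a * t.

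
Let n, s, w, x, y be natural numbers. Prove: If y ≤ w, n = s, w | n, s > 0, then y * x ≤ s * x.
n = s and w | n, hence w | s. Since s > 0, w ≤ s. y ≤ w, so y ≤ s. Then y * x ≤ s * x.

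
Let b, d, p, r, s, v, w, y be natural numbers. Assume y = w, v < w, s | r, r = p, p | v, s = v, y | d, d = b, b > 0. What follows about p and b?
p < b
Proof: r = p and s | r, therefore s | p. s = v, so v | p. Since p | v, v = p. v < w, so p < w. d = b and y | d, hence y | b. Since b > 0, y ≤ b. Since y = w, w ≤ b. p < w, so p < b.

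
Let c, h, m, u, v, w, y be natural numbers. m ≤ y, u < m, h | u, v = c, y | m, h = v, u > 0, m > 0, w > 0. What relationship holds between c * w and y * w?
c * w < y * w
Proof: y | m and m > 0, thus y ≤ m. Because m ≤ y, m = y. h = v and v = c, hence h = c. Because h | u and u > 0, h ≤ u. u < m, so h < m. Since h = c, c < m. m = y, so c < y. Since w > 0, c * w < y * w.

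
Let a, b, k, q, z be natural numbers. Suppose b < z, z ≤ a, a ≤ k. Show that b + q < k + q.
z ≤ a and a ≤ k, thus z ≤ k. b < z, so b < k. Then b + q < k + q.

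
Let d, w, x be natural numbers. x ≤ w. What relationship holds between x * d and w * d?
x * d ≤ w * d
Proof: x ≤ w. By multiplying by a non-negative, x * d ≤ w * d.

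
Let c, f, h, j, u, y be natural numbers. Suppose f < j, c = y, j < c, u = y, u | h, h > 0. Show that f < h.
Because c = y and j < c, j < y. f < j, so f < y. From u = y and u | h, y | h. h > 0, so y ≤ h. From f < y, f < h.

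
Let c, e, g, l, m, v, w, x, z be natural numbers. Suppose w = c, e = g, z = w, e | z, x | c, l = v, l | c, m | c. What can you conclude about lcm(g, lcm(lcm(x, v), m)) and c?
lcm(g, lcm(lcm(x, v), m)) | c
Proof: Because z = w and e | z, e | w. e = g, so g | w. Since w = c, g | c. l = v and l | c, thus v | c. x | c, so lcm(x, v) | c. Since m | c, lcm(lcm(x, v), m) | c. g | c, so lcm(g, lcm(lcm(x, v), m)) | c.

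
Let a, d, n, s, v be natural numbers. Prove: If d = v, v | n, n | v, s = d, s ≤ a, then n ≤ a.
v | n and n | v, therefore v = n. Because d = v, d = n. s = d and s ≤ a, therefore d ≤ a. Since d = n, n ≤ a.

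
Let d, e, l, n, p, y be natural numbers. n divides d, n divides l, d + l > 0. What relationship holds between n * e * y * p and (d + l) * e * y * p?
n * e * y * p ≤ (d + l) * e * y * p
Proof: n divides d and n divides l, thus n divides d + l. d + l > 0, so n ≤ d + l. By multiplying by a non-negative, n * e ≤ (d + l) * e. By multiplying by a non-negative, n * e * y ≤ (d + l) * e * y. By multiplying by a non-negative, n * e * y * p ≤ (d + l) * e * y * p.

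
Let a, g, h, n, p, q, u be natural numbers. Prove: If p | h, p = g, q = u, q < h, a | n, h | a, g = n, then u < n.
Since h | a and a | n, h | n. Since p = g and g = n, p = n. p | h, so n | h. Since h | n, h = n. From q = u and q < h, u < h. h = n, so u < n.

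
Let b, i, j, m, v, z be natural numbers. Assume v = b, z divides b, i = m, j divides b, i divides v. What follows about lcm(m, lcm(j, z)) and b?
lcm(m, lcm(j, z)) divides b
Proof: v = b and i divides v, hence i divides b. Since i = m, m divides b. j divides b and z divides b, hence lcm(j, z) divides b. Since m divides b, lcm(m, lcm(j, z)) divides b.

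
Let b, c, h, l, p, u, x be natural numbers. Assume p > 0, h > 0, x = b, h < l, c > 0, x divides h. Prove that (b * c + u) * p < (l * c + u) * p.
Since x = b and x divides h, b divides h. h > 0, so b ≤ h. Since h < l, b < l. From c > 0, by multiplying by a positive, b * c < l * c. Then b * c + u < l * c + u. Combining with p > 0, by multiplying by a positive, (b * c + u) * p < (l * c + u) * p.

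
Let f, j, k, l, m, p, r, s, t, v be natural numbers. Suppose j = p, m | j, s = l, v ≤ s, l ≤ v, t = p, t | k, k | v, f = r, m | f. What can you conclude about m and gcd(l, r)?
m | gcd(l, r)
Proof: j = p and m | j, therefore m | p. s = l and v ≤ s, so v ≤ l. l ≤ v, so v = l. t | k and k | v, hence t | v. Since t = p, p | v. Since v = l, p | l. m | p, so m | l. f = r and m | f, so m | r. Since m | l, m | gcd(l, r).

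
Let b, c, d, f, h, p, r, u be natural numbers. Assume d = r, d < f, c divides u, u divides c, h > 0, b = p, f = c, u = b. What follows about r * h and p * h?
r * h < p * h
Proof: c divides u and u divides c, therefore c = u. Because u = b and b = p, u = p. Since c = u, c = p. d = r and d < f, hence r < f. f = c, so r < c. Since c = p, r < p. From h > 0, by multiplying by a positive, r * h < p * h.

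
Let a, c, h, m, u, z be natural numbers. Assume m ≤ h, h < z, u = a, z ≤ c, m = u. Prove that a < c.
m = u and u = a, thus m = a. m ≤ h and h < z, so m < z. Since z ≤ c, m < c. Since m = a, a < c.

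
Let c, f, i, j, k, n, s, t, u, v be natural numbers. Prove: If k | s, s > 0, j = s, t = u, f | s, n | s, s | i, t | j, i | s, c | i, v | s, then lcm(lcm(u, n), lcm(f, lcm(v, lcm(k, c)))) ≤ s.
t = u and t | j, so u | j. Because j = s, u | s. From n | s, lcm(u, n) | s. i | s and s | i, therefore i = s. c | i, so c | s. From k | s, lcm(k, c) | s. v | s, so lcm(v, lcm(k, c)) | s. f | s, so lcm(f, lcm(v, lcm(k, c))) | s. Since lcm(u, n) | s, lcm(lcm(u, n), lcm(f, lcm(v, lcm(k, c)))) | s. s > 0, so lcm(lcm(u, n), lcm(f, lcm(v, lcm(k, c)))) ≤ s.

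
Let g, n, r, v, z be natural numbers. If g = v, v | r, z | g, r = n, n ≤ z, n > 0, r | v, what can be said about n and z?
n = z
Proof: v | r and r | v, so v = r. Because r = n, v = n. g = v and z | g, hence z | v. v = n, so z | n. From n > 0, z ≤ n. Since n ≤ z, n = z.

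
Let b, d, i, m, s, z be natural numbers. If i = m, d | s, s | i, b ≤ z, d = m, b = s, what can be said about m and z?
m ≤ z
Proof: From i = m and s | i, s | m. Because d = m and d | s, m | s. s | m, so s = m. b = s, so b = m. b ≤ z, so m ≤ z.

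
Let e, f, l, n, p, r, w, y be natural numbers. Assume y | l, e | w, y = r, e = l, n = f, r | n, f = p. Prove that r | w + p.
y = r and y | l, therefore r | l. From e = l and e | w, l | w. Since r | l, r | w. n = f and r | n, therefore r | f. f = p, so r | p. r | w, so r | w + p.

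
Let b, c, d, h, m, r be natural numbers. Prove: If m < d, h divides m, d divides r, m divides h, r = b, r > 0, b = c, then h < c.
Since r = b and b = c, r = c. From m divides h and h divides m, m = h. m < d, so h < d. d divides r and r > 0, therefore d ≤ r. h < d, so h < r. Because r = c, h < c.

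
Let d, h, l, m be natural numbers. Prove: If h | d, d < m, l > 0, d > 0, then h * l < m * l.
h | d and d > 0, therefore h ≤ d. d < m, so h < m. Since l > 0, h * l < m * l.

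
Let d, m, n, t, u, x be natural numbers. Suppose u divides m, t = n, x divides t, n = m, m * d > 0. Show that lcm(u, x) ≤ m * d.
t = n and n = m, hence t = m. x divides t, so x divides m. Because u divides m, lcm(u, x) divides m. Then lcm(u, x) divides m * d. Because m * d > 0, lcm(u, x) ≤ m * d.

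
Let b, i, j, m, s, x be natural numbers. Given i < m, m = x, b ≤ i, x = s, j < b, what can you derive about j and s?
j < s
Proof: j < b and b ≤ i, hence j < i. m = x and i < m, hence i < x. Since x = s, i < s. Since j < i, j < s.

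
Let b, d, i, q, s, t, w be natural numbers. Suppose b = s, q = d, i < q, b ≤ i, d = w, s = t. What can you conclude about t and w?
t < w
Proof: From q = d and d = w, q = w. b = s and b ≤ i, so s ≤ i. Since i < q, s < q. q = w, so s < w. s = t, so t < w.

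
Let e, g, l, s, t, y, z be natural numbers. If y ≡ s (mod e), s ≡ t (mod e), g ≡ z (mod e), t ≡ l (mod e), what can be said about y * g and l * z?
y * g ≡ l * z (mod e)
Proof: Since y ≡ s (mod e) and s ≡ t (mod e), y ≡ t (mod e). t ≡ l (mod e), so y ≡ l (mod e). From g ≡ z (mod e), by multiplying congruences, y * g ≡ l * z (mod e).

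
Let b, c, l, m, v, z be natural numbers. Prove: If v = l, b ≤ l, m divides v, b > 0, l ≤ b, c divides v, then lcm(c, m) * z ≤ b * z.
l ≤ b and b ≤ l, hence l = b. v = l, so v = b. c divides v and m divides v, so lcm(c, m) divides v. Since v = b, lcm(c, m) divides b. b > 0, so lcm(c, m) ≤ b. By multiplying by a non-negative, lcm(c, m) * z ≤ b * z.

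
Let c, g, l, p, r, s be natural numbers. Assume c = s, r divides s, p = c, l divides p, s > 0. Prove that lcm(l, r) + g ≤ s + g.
From p = c and c = s, p = s. Since l divides p, l divides s. Since r divides s, lcm(l, r) divides s. Since s > 0, lcm(l, r) ≤ s. Then lcm(l, r) + g ≤ s + g.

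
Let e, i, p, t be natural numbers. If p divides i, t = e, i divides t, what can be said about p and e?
p divides e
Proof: Since t = e and i divides t, i divides e. Since p divides i, p divides e.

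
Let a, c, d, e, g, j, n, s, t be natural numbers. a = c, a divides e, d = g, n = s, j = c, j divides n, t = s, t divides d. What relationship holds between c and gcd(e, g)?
c divides gcd(e, g)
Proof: a = c and a divides e, thus c divides e. j = c and j divides n, hence c divides n. Since n = s, c divides s. From t = s and t divides d, s divides d. c divides s, so c divides d. d = g, so c divides g. Since c divides e, c divides gcd(e, g).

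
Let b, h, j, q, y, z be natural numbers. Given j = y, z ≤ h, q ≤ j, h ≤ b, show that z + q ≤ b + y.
z ≤ h and h ≤ b, so z ≤ b. From j = y and q ≤ j, q ≤ y. Since z ≤ b, z + q ≤ b + y.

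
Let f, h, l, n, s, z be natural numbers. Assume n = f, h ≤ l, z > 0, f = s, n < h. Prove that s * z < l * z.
n = f and f = s, therefore n = s. n < h, so s < h. Because h ≤ l, s < l. Because z > 0, by multiplying by a positive, s * z < l * z.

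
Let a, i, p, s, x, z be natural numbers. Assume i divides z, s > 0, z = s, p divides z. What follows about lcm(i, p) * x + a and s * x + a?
lcm(i, p) * x + a ≤ s * x + a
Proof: Since i divides z and p divides z, lcm(i, p) divides z. Since z = s, lcm(i, p) divides s. Since s > 0, lcm(i, p) ≤ s. By multiplying by a non-negative, lcm(i, p) * x ≤ s * x. Then lcm(i, p) * x + a ≤ s * x + a.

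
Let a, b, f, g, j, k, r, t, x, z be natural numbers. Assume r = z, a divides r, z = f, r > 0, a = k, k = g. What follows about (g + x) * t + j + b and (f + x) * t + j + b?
(g + x) * t + j + b ≤ (f + x) * t + j + b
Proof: Because r = z and z = f, r = f. a = k and k = g, so a = g. Because a divides r and r > 0, a ≤ r. a = g, so g ≤ r. From r = f, g ≤ f. Then g + x ≤ f + x. By multiplying by a non-negative, (g + x) * t ≤ (f + x) * t. Then (g + x) * t + j ≤ (f + x) * t + j. Then (g + x) * t + j + b ≤ (f + x) * t + j + b.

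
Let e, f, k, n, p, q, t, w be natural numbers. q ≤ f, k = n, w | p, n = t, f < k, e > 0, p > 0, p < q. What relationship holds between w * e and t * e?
w * e < t * e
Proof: From k = n and n = t, k = t. w | p and p > 0, hence w ≤ p. q ≤ f and f < k, hence q < k. Since p < q, p < k. Since w ≤ p, w < k. Since k = t, w < t. Since e > 0, w * e < t * e.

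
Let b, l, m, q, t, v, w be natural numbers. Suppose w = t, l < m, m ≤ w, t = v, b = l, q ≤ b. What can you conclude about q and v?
q < v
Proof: Since w = t and t = v, w = v. Since b = l and q ≤ b, q ≤ l. l < m and m ≤ w, therefore l < w. q ≤ l, so q < w. w = v, so q < v.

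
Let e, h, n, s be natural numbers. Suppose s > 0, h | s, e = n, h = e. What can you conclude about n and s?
n ≤ s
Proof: h = e and h | s, therefore e | s. e = n, so n | s. Since s > 0, n ≤ s.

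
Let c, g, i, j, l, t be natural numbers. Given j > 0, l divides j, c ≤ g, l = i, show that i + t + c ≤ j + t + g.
l = i and l divides j, thus i divides j. Since j > 0, i ≤ j. Then i + t ≤ j + t. Since c ≤ g, i + t + c ≤ j + t + g.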